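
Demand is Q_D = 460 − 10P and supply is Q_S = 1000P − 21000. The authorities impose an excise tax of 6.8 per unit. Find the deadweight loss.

228.91

In inverse form: demand P = 46 − 0.1Q, supply P = 21 + 0.001Q.
Competitive equilibrium: 46 − 0.1Q = 21 + 0.001Q → Q* = 247.5248, P* = 21.2475.
With the tax, the buyer price exceeds the seller price by 6.8: (46 − 0.1Q) − (21 + 0.001Q) = 6.8 → Q' = 180.198.
ΔQ = 247.5248 − 180.198 = 67.3268; the wedge equals the tax, 6.8.
The triangle = ½ × 67.3268 × 6.8 = 228.91.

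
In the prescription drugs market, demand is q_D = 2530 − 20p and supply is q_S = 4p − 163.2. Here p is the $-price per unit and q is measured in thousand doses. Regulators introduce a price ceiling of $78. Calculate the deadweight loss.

In inverse form: demand p = 126.5 − 0.05q, supply p = 40.8 + 0.25q.
Competitive equilibrium: 126.5 − 0.05q = 40.8 + 0.25q → q* = 285.6667, p* = 112.2167.
At the ceiling p = 78, quantity supplied = (78 − 40.8)/0.25 = 148.8.
Willingness to pay at q' = 148.8: 126.5 − 0.05·148.8 = 119.06.
Δq = 285.6667 − 148.8 = 136.8667; wedge = 119.06 − 78 = 41.06.
The triangle = ½ × 136.8667 × 41.06 = $2809.87 thousand.

$2809.87 thousand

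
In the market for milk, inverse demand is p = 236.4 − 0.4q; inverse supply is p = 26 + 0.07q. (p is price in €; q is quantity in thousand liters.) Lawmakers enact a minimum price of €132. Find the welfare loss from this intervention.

Competitive equilibrium: 236.4 − 0.4q = 26 + 0.07q → q* = 447.6596, p* = 57.3362.
At the floor p = 132, quantity demanded = (236.4 − 132)/0.4 = 261.
Sellers' marginal cost at q' = 261: 26 + 0.07·261 = 44.27.
Δq = 447.6596 − 261 = 186.6596; wedge = 132 − 44.27 = 87.73.
Welfare loss = ½ × 186.6596 × 87.73 = €8187.82 thousand.

€8187.82 thousand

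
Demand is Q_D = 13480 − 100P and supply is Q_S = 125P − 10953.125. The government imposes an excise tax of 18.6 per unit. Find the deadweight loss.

9610

In inverse form: demand P = 134.8 − 0.01Q, supply P = 87.625 + 0.008Q.
Competitive equilibrium: 134.8 − 0.01Q = 87.625 + 0.008Q → Q* = 2620.8333, P* = 108.5917.
With the tax, the buyer price exceeds the seller price by 18.6: (134.8 − 0.01Q) − (87.625 + 0.008Q) = 18.6 → Q' = 1587.5.
ΔQ = 2620.8333 − 1587.5 = 1033.3333; the wedge equals the tax, 18.6.
DWL = ½ × 1033.3333 × 18.6 = 9610.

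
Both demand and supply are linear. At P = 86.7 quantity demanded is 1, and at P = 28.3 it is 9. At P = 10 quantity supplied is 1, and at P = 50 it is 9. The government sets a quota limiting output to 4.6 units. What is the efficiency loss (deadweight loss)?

42.73

Demand slope = (28.3 − 86.7)/(9 − 1) = −7.3, so P = 94 − 7.3Q.
Supply slope = (50 − 10)/(9 − 1) = 5, so P = 5 + 5Q.
Competitive equilibrium: 94 − 7.3Q = 5 + 5Q → Q* = 7.2358, P* = 41.1789.
At Q = 4.6: demand price = 94 − 7.3·4.6 = 60.42; supply price = 5 + 5·4.6 = 28.
ΔQ = 7.2358 − 4.6 = 2.6358; wedge = 60.42 − 28 = 32.42.
Deadweight loss = ½ × 2.6358 × 32.42 = 42.73.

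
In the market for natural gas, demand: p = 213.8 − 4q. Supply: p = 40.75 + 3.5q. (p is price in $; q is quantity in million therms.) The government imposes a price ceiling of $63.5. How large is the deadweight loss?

$1030.03 million

Competitive equilibrium: 213.8 − 4q = 40.75 + 3.5q → q* = 23.0733, p* = 121.5067.
At the ceiling p = 63.5, quantity supplied = (63.5 − 40.75)/3.5 = 6.5.
Willingness to pay at q' = 6.5: 213.8 − 4·6.5 = 187.8.
Δq = 23.0733 − 6.5 = 16.5733; wedge = 187.8 − 63.5 = 124.3.
Deadweight loss = ½ × 16.5733 × 124.3 = $1030.03 million.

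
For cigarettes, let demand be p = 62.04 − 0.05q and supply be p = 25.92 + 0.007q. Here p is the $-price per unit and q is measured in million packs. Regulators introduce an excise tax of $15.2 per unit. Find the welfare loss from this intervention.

Competitive equilibrium: 62.04 − 0.05q = 25.92 + 0.007q → q* = 633.6842, p* = 30.3558.
With the tax, the buyer price exceeds the seller price by 15.2: (62.04 − 0.05q) − (25.92 + 0.007q) = 15.2 → q' = 367.0175.
Δq = 633.6842 − 367.0175 = 266.6667; the wedge equals the tax, 15.2.
Deadweight loss = ½ × 266.6667 × 15.2 = $2026.67 million.

$2026.67 million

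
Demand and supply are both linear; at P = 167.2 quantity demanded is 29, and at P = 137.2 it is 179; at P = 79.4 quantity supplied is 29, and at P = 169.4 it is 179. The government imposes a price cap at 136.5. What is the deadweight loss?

85.07

Demand slope = (137.2 − 167.2)/(179 − 29) = −0.2, so P = 173 − 0.2Q.
Supply slope = (169.4 − 79.4)/(179 − 29) = 0.6, so P = 62 + 0.6Q.
Competitive equilibrium: 173 − 0.2Q = 62 + 0.6Q → Q* = 138.75, P* = 145.25.
At the ceiling P = 136.5, quantity supplied = (136.5 − 62)/0.6 = 124.1667.
Willingness to pay at Q' = 124.1667: 173 − 0.2·124.1667 = 148.1667.
ΔQ = 138.75 − 124.1667 = 14.5833; wedge = 148.1667 − 136.5 = 11.6667.
DWL = ½ × 14.5833 × 11.6667 = 85.07.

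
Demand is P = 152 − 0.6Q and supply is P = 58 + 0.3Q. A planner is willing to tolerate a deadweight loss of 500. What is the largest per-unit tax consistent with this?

Competitive equilibrium: 152 − 0.6Q = 58 + 0.3Q → Q* = 104.4444, P* = 89.3333.
A tax t gives ΔQ = t/0.9 and wedge t, so DWL = t²/1.8.
t²/1.8 = 500 → t² = 900 → t = 30.

30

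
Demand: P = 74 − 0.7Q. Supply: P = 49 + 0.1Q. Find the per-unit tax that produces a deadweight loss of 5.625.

Competitive equilibrium: 74 − 0.7Q = 49 + 0.1Q → Q* = 31.25, P* = 52.125.
A tax t gives ΔQ = t/0.8 and wedge t, so DWL = t²/1.6.
t²/1.6 = 5.625 → t² = 9 → t = 3.

3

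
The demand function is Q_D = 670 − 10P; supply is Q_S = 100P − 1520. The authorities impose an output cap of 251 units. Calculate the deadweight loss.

In inverse form: demand P = 67 − 0.1Q, supply P = 15.2 + 0.01Q.
Competitive equilibrium: 67 − 0.1Q = 15.2 + 0.01Q → Q* = 470.9091, P* = 19.9091.
At Q = 251: demand price = 67 − 0.1·251 = 41.9; supply price = 15.2 + 0.01·251 = 17.71.
ΔQ = 470.9091 − 251 = 219.9091; wedge = 41.9 − 17.71 = 24.19.
The triangle = ½ × 219.9091 × 24.19 = 2659.80.

2659.80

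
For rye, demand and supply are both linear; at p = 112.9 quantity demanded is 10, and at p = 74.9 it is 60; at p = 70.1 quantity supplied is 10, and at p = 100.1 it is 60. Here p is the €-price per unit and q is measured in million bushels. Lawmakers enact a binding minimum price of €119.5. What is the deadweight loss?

€1096.44 million

Demand slope = (74.9 − 112.9)/(60 − 10) = −0.76, so p = 120.5 − 0.76q.
Supply slope = (100.1 − 70.1)/(60 − 10) = 0.6, so p = 64.1 + 0.6q.
Competitive equilibrium: 120.5 − 0.76q = 64.1 + 0.6q → q* = 41.4706, p* = 88.9824.
At the floor p = 119.5, quantity demanded = (120.5 − 119.5)/0.76 = 1.3158.
Sellers' marginal cost at q' = 1.3158: 64.1 + 0.6·1.3158 = 64.8895.
Δq = 41.4706 − 1.3158 = 40.1548; wedge = 119.5 − 64.8895 = 54.6105.
Deadweight loss = ½ × 40.1548 × 54.6105 = €1096.44 million.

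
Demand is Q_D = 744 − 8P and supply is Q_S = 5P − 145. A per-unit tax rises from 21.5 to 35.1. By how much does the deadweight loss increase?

In inverse form: demand P = 93 − 0.125Q, supply P = 29 + 0.2Q.
Competitive equilibrium: 93 − 0.125Q = 29 + 0.2Q → Q* = 196.9231, P* = 68.3846.
For a per-unit tax t: ΔQ = t/0.325, so DWL = ½·t·(t/0.325) = t²/0.65.
At t = 21.5: DWL = 711.154. At t = 35.1: DWL = 1895.4.
Increase = 1895.4 − 711.154 = 1184.25.

1184.25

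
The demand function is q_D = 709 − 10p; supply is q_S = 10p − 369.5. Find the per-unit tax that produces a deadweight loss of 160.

8

In inverse form: demand p = 70.9 − 0.1q, supply p = 36.95 + 0.1q.
Competitive equilibrium: 70.9 − 0.1q = 36.95 + 0.1q → q* = 169.75, p* = 53.925.
A tax t gives Δq = t/0.2 and wedge t, so DWL = t²/0.4.
t²/0.4 = 160 → t² = 64 → t = 8.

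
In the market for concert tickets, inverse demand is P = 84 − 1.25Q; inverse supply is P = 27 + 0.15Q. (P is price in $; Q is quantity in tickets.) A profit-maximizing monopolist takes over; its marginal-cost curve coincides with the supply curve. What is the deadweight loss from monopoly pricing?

Competitive equilibrium: 84 − 1.25Q = 27 + 0.15Q → Q* = 40.7143, P* = 33.1071.
Marginal revenue: MR = 84 − 2.5Q. Set MR = MC: 84 − 2.5Q = 27 + 0.15Q → Q_m = 21.5094.
Price P_m = 84 − 1.25·21.5094 = 57.1133; MC(Q_m) = 27 + 0.15·21.5094 = 30.2264.
Competitive Q* = 40.7143, so ΔQ = 19.2049; wedge = 57.1133 − 30.2264 = 26.8869.
Deadweight loss = ½ × 19.2049 × 26.8869 = $258.18.

$258.18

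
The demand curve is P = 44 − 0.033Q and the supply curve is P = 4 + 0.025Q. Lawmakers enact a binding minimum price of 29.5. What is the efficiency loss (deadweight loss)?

1816.29

Competitive equilibrium: 44 − 0.033Q = 4 + 0.025Q → Q* = 689.65517, P* = 21.24138.
At the floor P = 29.5, quantity demanded = (44 − 29.5)/0.033 = 439.39394.
Sellers' marginal cost at Q' = 439.39394: 4 + 0.025·439.39394 = 14.98485.
ΔQ = 689.65517 − 439.39394 = 250.26123; wedge = 29.5 − 14.98485 = 14.51515.
The triangle = ½ × 250.26123 × 14.51515 = 1816.29.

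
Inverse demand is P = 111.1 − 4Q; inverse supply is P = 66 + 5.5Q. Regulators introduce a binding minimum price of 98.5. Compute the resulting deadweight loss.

Competitive equilibrium: 111.1 − 4Q = 66 + 5.5Q → Q* = 4.7474, P* = 92.1105.
At the floor P = 98.5, quantity demanded = (111.1 − 98.5)/4 = 3.15.
Sellers' marginal cost at Q' = 3.15: 66 + 5.5·3.15 = 83.325.
ΔQ = 4.7474 − 3.15 = 1.5974; wedge = 98.5 − 83.325 = 15.175.
The triangle = ½ × 1.5974 × 15.175 = 12.12.

12.12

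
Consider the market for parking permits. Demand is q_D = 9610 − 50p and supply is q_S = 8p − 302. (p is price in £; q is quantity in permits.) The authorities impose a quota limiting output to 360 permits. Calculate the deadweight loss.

In inverse form: demand p = 192.2 − 0.02q, supply p = 37.75 + 0.125q.
Competitive equilibrium: 192.2 − 0.02q = 37.75 + 0.125q → q* = 1065.1724, p* = 170.8966.
At q = 360: demand price = 192.2 − 0.02·360 = 185; supply price = 37.75 + 0.125·360 = 82.75.
Δq = 1065.1724 − 360 = 705.1724; wedge = 185 − 82.75 = 102.25.
Deadweight loss = ½ × 705.1724 × 102.25 = £36051.94.

£36051.94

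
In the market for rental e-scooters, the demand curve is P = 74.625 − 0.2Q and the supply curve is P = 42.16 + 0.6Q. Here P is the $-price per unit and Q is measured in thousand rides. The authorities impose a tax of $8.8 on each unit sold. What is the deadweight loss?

$48.40 thousand

Competitive equilibrium: 74.625 − 0.2Q = 42.16 + 0.6Q → Q* = 40.5813, P* = 66.5088.
With the tax, the buyer price exceeds the seller price by 8.8: (74.625 − 0.2Q) − (42.16 + 0.6Q) = 8.8 → Q' = 29.5813.
ΔQ = 40.5813 − 29.5813 = 11; the wedge equals the tax, 8.8.
DWL = ½ × 11 × 8.8 = $48.40 thousand.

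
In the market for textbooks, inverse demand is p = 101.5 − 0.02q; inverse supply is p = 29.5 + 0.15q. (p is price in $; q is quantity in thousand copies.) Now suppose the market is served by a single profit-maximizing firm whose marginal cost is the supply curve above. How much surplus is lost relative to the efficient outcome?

Competitive equilibrium: 101.5 − 0.02q = 29.5 + 0.15q → q* = 423.5294, p* = 93.0294.
Marginal revenue: MR = 101.5 − 0.04q. Set MR = MC: 101.5 − 0.04q = 29.5 + 0.15q → q_m = 378.9474.
Price p_m = 101.5 − 0.02·378.9474 = 93.9211; MC(q_m) = 29.5 + 0.15·378.9474 = 86.3421.
Competitive q* = 423.5294, so Δq = 44.582; wedge = 93.9211 − 86.3421 = 7.579.
DWL = ½ × 44.582 × 7.579 = $168.94 thousand.

$168.94 thousand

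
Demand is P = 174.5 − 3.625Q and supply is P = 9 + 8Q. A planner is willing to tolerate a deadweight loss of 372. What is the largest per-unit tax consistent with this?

Competitive equilibrium: 174.5 − 3.625Q = 9 + 8Q → Q* = 14.2366, P* = 122.8925.
A tax t gives ΔQ = t/11.625 and wedge t, so DWL = t²/23.25.
t²/23.25 = 372 → t² = 8649 → t = 93.

93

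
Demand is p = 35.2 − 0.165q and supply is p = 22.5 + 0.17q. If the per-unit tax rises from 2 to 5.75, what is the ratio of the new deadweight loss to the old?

Competitive equilibrium: 35.2 − 0.165q = 22.5 + 0.17q → q* = 37.9104, p* = 28.9448.
For a per-unit tax t: Δq = t/0.335, so DWL = ½·t·(t/0.335) = t²/0.67.
At t = 2: DWL = 5.970. At t = 5.75: DWL = 49.347.
Ratio = (5.75/2)² = 8.266.

8.266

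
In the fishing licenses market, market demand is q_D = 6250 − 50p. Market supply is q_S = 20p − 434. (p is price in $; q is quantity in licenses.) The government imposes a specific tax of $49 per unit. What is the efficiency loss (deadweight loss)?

In inverse form: demand p = 125 − 0.02q, supply p = 21.7 + 0.05q.
Competitive equilibrium: 125 − 0.02q = 21.7 + 0.05q → q* = 1475.7143, p* = 95.4857.
With the tax, the buyer price exceeds the seller price by 49: (125 − 0.02q) − (21.7 + 0.05q) = 49 → q' = 775.7143.
Δq = 1475.7143 − 775.7143 = 700; the wedge equals the tax, 49.
Welfare loss = ½ × 700 × 49 = $17150.

$17150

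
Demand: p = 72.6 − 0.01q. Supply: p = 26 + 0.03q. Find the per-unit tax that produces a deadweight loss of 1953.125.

Competitive equilibrium: 72.6 − 0.01q = 26 + 0.03q → q* = 1165, p* = 60.95.
A tax t gives Δq = t/0.04 and wedge t, so DWL = t²/0.08.
t²/0.08 = 1953.125 → t² = 156.25 → t = 12.5.

12.5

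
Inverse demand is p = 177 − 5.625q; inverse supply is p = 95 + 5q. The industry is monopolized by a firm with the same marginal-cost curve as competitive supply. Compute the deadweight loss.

37.91

Competitive equilibrium: 177 − 5.625q = 95 + 5q → q* = 7.7176, p* = 133.5882.
Marginal revenue: MR = 177 − 11.25q. Set MR = MC: 177 − 11.25q = 95 + 5q → q_m = 5.0462.
Price p_m = 177 − 5.625·5.0462 = 148.6151; MC(q_m) = 95 + 5·5.0462 = 120.231.
Competitive q* = 7.7176, so Δq = 2.6714; wedge = 148.6151 − 120.231 = 28.3841.
DWL = ½ × 2.6714 × 28.3841 = 37.91.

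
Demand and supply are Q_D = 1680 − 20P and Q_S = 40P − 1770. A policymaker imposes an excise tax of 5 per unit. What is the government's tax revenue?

2316.67

In inverse form: demand P = 84 − 0.05Q, supply P = 44.25 + 0.025Q.
Competitive equilibrium: 84 − 0.05Q = 44.25 + 0.025Q → Q* = 530, P* = 57.5.
With the tax, the buyer price exceeds the seller price by 5: (84 − 0.05Q) − (44.25 + 0.025Q) = 5 → Q' = 463.3333.
Tax revenue = 5 × 463.3333 = 2316.67.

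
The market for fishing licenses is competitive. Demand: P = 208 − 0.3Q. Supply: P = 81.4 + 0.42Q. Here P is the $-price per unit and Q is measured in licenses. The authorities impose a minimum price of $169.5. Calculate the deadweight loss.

$812.25

Competitive equilibrium: 208 − 0.3Q = 81.4 + 0.42Q → Q* = 175.8333, P* = 155.25.
At the floor P = 169.5, quantity demanded = (208 − 169.5)/0.3 = 128.3333.
Sellers' marginal cost at Q' = 128.3333: 81.4 + 0.42·128.3333 = 135.3.
ΔQ = 175.8333 − 128.3333 = 47.5; wedge = 169.5 − 135.3 = 34.2.
Welfare loss = ½ × 47.5 × 34.2 = $812.25.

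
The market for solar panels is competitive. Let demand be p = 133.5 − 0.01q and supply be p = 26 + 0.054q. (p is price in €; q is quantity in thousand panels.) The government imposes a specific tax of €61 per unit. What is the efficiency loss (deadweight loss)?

Competitive equilibrium: 133.5 − 0.01q = 26 + 0.054q → q* = 1679.6875, p* = 116.7031.
With the tax, the buyer price exceeds the seller price by 61: (133.5 − 0.01q) − (26 + 0.054q) = 61 → q' = 726.5625.
Δq = 1679.6875 − 726.5625 = 953.125; the wedge equals the tax, 61.
Welfare loss = ½ × 953.125 × 61 = €29070.31 thousand.

€29070.31 thousand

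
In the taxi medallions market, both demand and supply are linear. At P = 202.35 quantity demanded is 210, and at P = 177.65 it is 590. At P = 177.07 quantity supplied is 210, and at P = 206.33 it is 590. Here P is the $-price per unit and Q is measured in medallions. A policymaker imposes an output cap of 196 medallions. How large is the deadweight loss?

$2618.11

Demand slope = (177.65 − 202.35)/(590 − 210) = −0.065, so P = 216 − 0.065Q.
Supply slope = (206.33 − 177.07)/(590 − 210) = 0.077, so P = 160.9 + 0.077Q.
Competitive equilibrium: 216 − 0.065Q = 160.9 + 0.077Q → Q* = 388.0282, P* = 190.7782.
At Q = 196: demand price = 216 − 0.065·196 = 203.26; supply price = 160.9 + 0.077·196 = 175.992.
ΔQ = 388.0282 − 196 = 192.0282; wedge = 203.26 − 175.992 = 27.268.
DWL = ½ × 192.0282 × 27.268 = $2618.11.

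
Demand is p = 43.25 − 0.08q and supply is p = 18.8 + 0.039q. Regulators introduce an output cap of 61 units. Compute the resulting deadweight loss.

1241.72

Competitive equilibrium: 43.25 − 0.08q = 18.8 + 0.039q → q* = 205.4622, p* = 26.813.
At q = 61: demand price = 43.25 − 0.08·61 = 38.37; supply price = 18.8 + 0.039·61 = 21.179.
Δq = 205.4622 − 61 = 144.4622; wedge = 38.37 − 21.179 = 17.191.
Welfare loss = ½ × 144.4622 × 17.191 = 1241.72.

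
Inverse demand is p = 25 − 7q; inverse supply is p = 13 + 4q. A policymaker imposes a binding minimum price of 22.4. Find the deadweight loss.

2.85

Competitive equilibrium: 25 − 7q = 13 + 4q → q* = 1.0909, p* = 17.3636.
At the floor p = 22.4, quantity demanded = (25 − 22.4)/7 = 0.3714.
Sellers' marginal cost at q' = 0.3714: 13 + 4·0.3714 = 14.4856.
Δq = 1.0909 − 0.3714 = 0.7195; wedge = 22.4 − 14.4856 = 7.9144.
Welfare loss = ½ × 0.7195 × 7.9144 = 2.85.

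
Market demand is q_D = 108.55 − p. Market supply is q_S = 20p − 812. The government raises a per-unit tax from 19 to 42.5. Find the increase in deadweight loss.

In inverse form: demand p = 108.55 − q, supply p = 40.6 + 0.05q.
Competitive equilibrium: 108.55 − q = 40.6 + 0.05q → q* = 64.7143, p* = 43.8357.
For a per-unit tax t: Δq = t/1.05, so DWL = ½·t·(t/1.05) = t²/2.1.
At t = 19: DWL = 171.905. At t = 42.5: DWL = 860.119.
Increase = 860.119 − 171.905 = 688.21.

688.21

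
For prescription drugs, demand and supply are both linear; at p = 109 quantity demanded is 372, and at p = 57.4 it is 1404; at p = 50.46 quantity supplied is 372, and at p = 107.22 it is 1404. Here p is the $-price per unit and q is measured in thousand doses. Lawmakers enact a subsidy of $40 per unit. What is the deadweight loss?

$7619.05 thousand

Demand slope = (57.4 − 109)/(1404 − 372) = −0.05, so p = 127.6 − 0.05q.
Supply slope = (107.22 − 50.46)/(1404 − 372) = 0.055, so p = 30 + 0.055q.
Competitive equilibrium: 127.6 − 0.05q = 30 + 0.055q → q* = 929.5238, p* = 81.1238.
The subsidy lowers effective supply by 40: p = 0.055q − 10.
New quantity: 127.6 − 0.05q = 0.055q − 10 → q' = 1310.4762.
Overproduction Δq = 1310.4762 − 929.5238 = 380.9524; wedge = subsidy = 40.
Deadweight loss = ½ × 380.9524 × 40 = $7619.05 thousand.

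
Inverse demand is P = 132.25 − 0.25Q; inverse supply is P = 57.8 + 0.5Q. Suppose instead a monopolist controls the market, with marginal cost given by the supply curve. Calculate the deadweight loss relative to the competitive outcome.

230.95

Competitive equilibrium: 132.25 − 0.25Q = 57.8 + 0.5Q → Q* = 99.2667, P* = 107.4333.
Marginal revenue: MR = 132.25 − 0.5Q. Set MR = MC: 132.25 − 0.5Q = 57.8 + 0.5Q → Q_m = 74.45.
Price P_m = 132.25 − 0.25·74.45 = 113.6375; MC(Q_m) = 57.8 + 0.5·74.45 = 95.025.
Competitive Q* = 99.2667, so ΔQ = 24.8167; wedge = 113.6375 − 95.025 = 18.6125.
Deadweight loss = ½ × 24.8167 × 18.6125 = 230.95.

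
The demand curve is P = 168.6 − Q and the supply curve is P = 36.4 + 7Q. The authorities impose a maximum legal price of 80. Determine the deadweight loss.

Competitive equilibrium: 168.6 − Q = 36.4 + 7Q → Q* = 16.525, P* = 152.075.
At the ceiling P = 80, quantity supplied = (80 − 36.4)/7 = 6.22857.
Willingness to pay at Q' = 6.22857: 168.6 − 1·6.22857 = 162.37143.
ΔQ = 16.525 − 6.22857 = 10.29643; wedge = 162.37143 − 80 = 82.37143.
DWL = ½ × 10.29643 × 82.37143 = 424.07.

424.07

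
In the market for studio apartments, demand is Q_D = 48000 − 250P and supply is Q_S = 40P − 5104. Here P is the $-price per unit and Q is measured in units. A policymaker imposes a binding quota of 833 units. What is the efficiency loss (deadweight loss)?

$27922.40

In inverse form: demand P = 192 − 0.004Q, supply P = 127.6 + 0.025Q.
Competitive equilibrium: 192 − 0.004Q = 127.6 + 0.025Q → Q* = 2220.6897, P* = 183.1172.
At Q = 833: demand price = 192 − 0.004·833 = 188.668; supply price = 127.6 + 0.025·833 = 148.425.
ΔQ = 2220.6897 − 833 = 1387.6897; wedge = 188.668 − 148.425 = 40.243.
DWL = ½ × 1387.6897 × 40.243 = $27922.40.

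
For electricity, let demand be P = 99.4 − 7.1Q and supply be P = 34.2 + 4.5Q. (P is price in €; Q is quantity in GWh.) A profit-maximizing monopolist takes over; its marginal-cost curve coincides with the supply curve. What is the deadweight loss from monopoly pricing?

Competitive equilibrium: 99.4 − 7.1Q = 34.2 + 4.5Q → Q* = 5.62069, P* = 59.4931.
Marginal revenue: MR = 99.4 − 14.2Q. Set MR = MC: 99.4 − 14.2Q = 34.2 + 4.5Q → Q_m = 3.48663.
Price P_m = 99.4 − 7.1·3.48663 = 74.64493; MC(Q_m) = 34.2 + 4.5·3.48663 = 49.88984.
Competitive Q* = 5.62069, so ΔQ = 2.13406; wedge = 74.64493 − 49.88984 = 24.75509.
Deadweight loss = ½ × 2.13406 × 24.75509 = €26.41.

€26.41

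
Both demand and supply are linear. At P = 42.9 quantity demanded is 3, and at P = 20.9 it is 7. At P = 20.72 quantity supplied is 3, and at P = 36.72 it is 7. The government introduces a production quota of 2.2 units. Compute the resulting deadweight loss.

Demand slope = (20.9 − 42.9)/(7 − 3) = −5.5, so P = 59.4 − 5.5Q.
Supply slope = (36.72 − 20.72)/(7 − 3) = 4, so P = 8.72 + 4Q.
Competitive equilibrium: 59.4 − 5.5Q = 8.72 + 4Q → Q* = 5.3347, P* = 30.0589.
At Q = 2.2: demand price = 59.4 − 5.5·2.2 = 47.3; supply price = 8.72 + 4·2.2 = 17.52.
ΔQ = 5.3347 − 2.2 = 3.1347; wedge = 47.3 − 17.52 = 29.78.
Welfare loss = ½ × 3.1347 × 29.78 = 46.68.

46.68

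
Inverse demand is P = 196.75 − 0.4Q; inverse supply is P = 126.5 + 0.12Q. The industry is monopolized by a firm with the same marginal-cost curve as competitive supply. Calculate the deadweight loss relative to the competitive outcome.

897.02

Competitive equilibrium: 196.75 − 0.4Q = 126.5 + 0.12Q → Q* = 135.0962, P* = 142.7115.
Marginal revenue: MR = 196.75 − 0.8Q. Set MR = MC: 196.75 − 0.8Q = 126.5 + 0.12Q → Q_m = 76.3587.
Price P_m = 196.75 − 0.4·76.3587 = 166.2065; MC(Q_m) = 126.5 + 0.12·76.3587 = 135.663.
Competitive Q* = 135.0962, so ΔQ = 58.7375; wedge = 166.2065 − 135.663 = 30.5435.
The triangle = ½ × 58.7375 × 30.5435 = 897.02.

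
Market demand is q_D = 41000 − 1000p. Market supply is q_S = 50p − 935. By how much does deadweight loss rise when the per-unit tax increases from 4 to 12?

In inverse form: demand p = 41 − 0.001q, supply p = 18.7 + 0.02q.
Competitive equilibrium: 41 − 0.001q = 18.7 + 0.02q → q* = 1061.9048, p* = 39.9381.
For a per-unit tax t: Δq = t/0.021, so DWL = ½·t·(t/0.021) = t²/0.042.
At t = 4: DWL = 380.952. At t = 12: DWL = 3428.571.
Increase = 3428.571 − 380.952 = 3047.62.

3047.62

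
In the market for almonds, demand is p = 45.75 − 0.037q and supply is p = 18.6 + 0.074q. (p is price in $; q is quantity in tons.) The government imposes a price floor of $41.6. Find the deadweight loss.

$973.38

Competitive equilibrium: 45.75 − 0.037q = 18.6 + 0.074q → q* = 244.5946, p* = 36.7.
At the floor p = 41.6, quantity demanded = (45.75 − 41.6)/0.037 = 112.1622.
Sellers' marginal cost at q' = 112.1622: 18.6 + 0.074·112.1622 = 26.9.
Δq = 244.5946 − 112.1622 = 132.4324; wedge = 41.6 − 26.9 = 14.7.
Deadweight loss = ½ × 132.4324 × 14.7 = $973.38.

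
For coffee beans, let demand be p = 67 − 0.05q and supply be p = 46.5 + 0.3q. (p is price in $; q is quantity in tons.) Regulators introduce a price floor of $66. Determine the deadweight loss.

Competitive equilibrium: 67 − 0.05q = 46.5 + 0.3q → q* = 58.5714, p* = 64.0714.
At the floor p = 66, quantity demanded = (67 − 66)/0.05 = 20.
Sellers' marginal cost at q' = 20: 46.5 + 0.3·20 = 52.5.
Δq = 58.5714 − 20 = 38.5714; wedge = 66 − 52.5 = 13.5.
The triangle = ½ × 38.5714 × 13.5 = $260.36.

$260.36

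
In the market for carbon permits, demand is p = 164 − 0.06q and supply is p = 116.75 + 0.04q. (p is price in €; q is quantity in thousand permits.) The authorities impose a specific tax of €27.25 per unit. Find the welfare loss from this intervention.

€3712.81 thousand

Competitive equilibrium: 164 − 0.06q = 116.75 + 0.04q → q* = 472.5, p* = 135.65.
With the tax, the buyer price exceeds the seller price by 27.25: (164 − 0.06q) − (116.75 + 0.04q) = 27.25 → q' = 200.
Δq = 472.5 − 200 = 272.5; the wedge equals the tax, 27.25.
Welfare loss = ½ × 272.5 × 27.25 = €3712.81 thousand.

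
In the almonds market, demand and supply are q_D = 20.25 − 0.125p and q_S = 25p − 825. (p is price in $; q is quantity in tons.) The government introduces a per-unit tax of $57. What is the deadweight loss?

In inverse form: demand p = 162 − 8q, supply p = 33 + 0.04q.
Competitive equilibrium: 162 − 8q = 33 + 0.04q → q* = 16.0448, p* = 33.6418.
With the tax, the buyer price exceeds the seller price by 57: (162 − 8q) − (33 + 0.04q) = 57 → q' = 8.9552.
Δq = 16.0448 − 8.9552 = 7.0896; the wedge equals the tax, 57.
DWL = ½ × 7.0896 × 57 = $202.05.

$202.05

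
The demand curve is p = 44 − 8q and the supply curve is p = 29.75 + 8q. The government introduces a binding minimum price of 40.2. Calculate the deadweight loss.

Competitive equilibrium: 44 − 8q = 29.75 + 8q → q* = 0.8906, p* = 36.875.
At the floor p = 40.2, quantity demanded = (44 − 40.2)/8 = 0.475.
Sellers' marginal cost at q' = 0.475: 29.75 + 8·0.475 = 33.55.
Δq = 0.8906 − 0.475 = 0.4156; wedge = 40.2 − 33.55 = 6.65.
The triangle = ½ × 0.4156 × 6.65 = 1.38.

1.38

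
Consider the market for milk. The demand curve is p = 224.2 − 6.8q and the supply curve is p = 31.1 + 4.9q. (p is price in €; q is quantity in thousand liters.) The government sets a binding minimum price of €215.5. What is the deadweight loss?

Competitive equilibrium: 224.2 − 6.8q = 31.1 + 4.9q → q* = 16.5043, p* = 111.9709.
At the floor p = 215.5, quantity demanded = (224.2 − 215.5)/6.8 = 1.2794.
Sellers' marginal cost at q' = 1.2794: 31.1 + 4.9·1.2794 = 37.3691.
Δq = 16.5043 − 1.2794 = 15.2249; wedge = 215.5 − 37.3691 = 178.1309.
DWL = ½ × 15.2249 × 178.1309 = €1356.01 thousand.

€1356.01 thousand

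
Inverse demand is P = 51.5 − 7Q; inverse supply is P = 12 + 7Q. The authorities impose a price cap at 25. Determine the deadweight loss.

6.51

Competitive equilibrium: 51.5 − 7Q = 12 + 7Q → Q* = 2.8214, P* = 31.75.
At the ceiling P = 25, quantity supplied = (25 − 12)/7 = 1.8571.
Willingness to pay at Q' = 1.8571: 51.5 − 7·1.8571 = 38.5003.
ΔQ = 2.8214 − 1.8571 = 0.9643; wedge = 38.5003 − 25 = 13.5003.
Deadweight loss = ½ × 0.9643 × 13.5003 = 6.51.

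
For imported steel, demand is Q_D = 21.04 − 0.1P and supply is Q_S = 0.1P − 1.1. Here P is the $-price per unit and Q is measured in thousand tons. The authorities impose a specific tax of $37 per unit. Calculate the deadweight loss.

In inverse form: demand P = 210.4 − 10Q, supply P = 11 + 10Q.
Competitive equilibrium: 210.4 − 10Q = 11 + 10Q → Q* = 9.97, P* = 110.7.
With the tax, the buyer price exceeds the seller price by 37: (210.4 − 10Q) − (11 + 10Q) = 37 → Q' = 8.12.
ΔQ = 9.97 − 8.12 = 1.85; the wedge equals the tax, 37.
The triangle = ½ × 1.85 × 37 = $34.225 thousand.

$34.225 thousand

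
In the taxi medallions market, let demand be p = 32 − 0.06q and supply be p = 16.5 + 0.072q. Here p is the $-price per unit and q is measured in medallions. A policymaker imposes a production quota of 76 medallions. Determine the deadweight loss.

Competitive equilibrium: 32 − 0.06q = 16.5 + 0.072q → q* = 117.4242, p* = 24.9545.
At q = 76: demand price = 32 − 0.06·76 = 27.44; supply price = 16.5 + 0.072·76 = 21.972.
Δq = 117.4242 − 76 = 41.4242; wedge = 27.44 − 21.972 = 5.468.
Welfare loss = ½ × 41.4242 × 5.468 = $113.25.

$113.25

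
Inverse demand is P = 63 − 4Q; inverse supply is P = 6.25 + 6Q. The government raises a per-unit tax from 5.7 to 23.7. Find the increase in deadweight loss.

Competitive equilibrium: 63 − 4Q = 6.25 + 6Q → Q* = 5.675, P* = 40.3.
For a per-unit tax t: ΔQ = t/10, so DWL = ½·t·(t/10) = t²/20.
At t = 5.7: DWL = 1.625. At t = 23.7: DWL = 28.085.
Increase = 28.085 − 1.625 = 26.46.

26.46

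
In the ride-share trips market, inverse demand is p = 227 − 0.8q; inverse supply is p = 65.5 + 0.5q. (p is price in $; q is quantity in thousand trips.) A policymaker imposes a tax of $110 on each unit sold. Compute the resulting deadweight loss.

$4653.85 thousand

Competitive equilibrium: 227 − 0.8q = 65.5 + 0.5q → q* = 124.2308, p* = 127.6154.
With the tax, the buyer price exceeds the seller price by 110: (227 − 0.8q) − (65.5 + 0.5q) = 110 → q' = 39.6154.
Δq = 124.2308 − 39.6154 = 84.6154; the wedge equals the tax, 110.
Welfare loss = ½ × 84.6154 × 110 = $4653.85 thousand.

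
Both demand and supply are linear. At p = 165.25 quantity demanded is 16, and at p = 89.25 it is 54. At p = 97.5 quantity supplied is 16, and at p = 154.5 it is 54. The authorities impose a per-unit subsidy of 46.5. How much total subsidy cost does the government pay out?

2261.89

Demand slope = (89.25 − 165.25)/(54 − 16) = −2, so p = 197.25 − 2q.
Supply slope = (154.5 − 97.5)/(54 − 16) = 1.5, so p = 73.5 + 1.5q.
Competitive equilibrium: 197.25 − 2q = 73.5 + 1.5q → q* = 35.3571, p* = 126.5357.
The subsidy lowers effective supply by 46.5: p = 27 + 1.5q.
New quantity: 197.25 − 2q = 27 + 1.5q → q' = 48.6429.
Total subsidy cost = 46.5 × 48.6429 = 2261.89.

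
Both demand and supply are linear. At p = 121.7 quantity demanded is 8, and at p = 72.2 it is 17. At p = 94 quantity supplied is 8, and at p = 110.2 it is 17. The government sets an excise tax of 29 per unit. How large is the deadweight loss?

Demand slope = (72.2 − 121.7)/(17 − 8) = −5.5, so p = 165.7 − 5.5q.
Supply slope = (110.2 − 94)/(17 − 8) = 1.8, so p = 79.6 + 1.8q.
Competitive equilibrium: 165.7 − 5.5q = 79.6 + 1.8q → q* = 11.7945, p* = 100.8301.
With the tax, the buyer price exceeds the seller price by 29: (165.7 − 5.5q) − (79.6 + 1.8q) = 29 → q' = 7.8219.
Δq = 11.7945 − 7.8219 = 3.9726; the wedge equals the tax, 29.
The triangle = ½ × 3.9726 × 29 = 57.60.

57.60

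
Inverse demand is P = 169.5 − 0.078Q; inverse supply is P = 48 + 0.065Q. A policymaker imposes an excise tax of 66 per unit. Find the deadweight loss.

15230.77

Competitive equilibrium: 169.5 − 0.078Q = 48 + 0.065Q → Q* = 849.6503, P* = 103.2273.
With the tax, the buyer price exceeds the seller price by 66: (169.5 − 0.078Q) − (48 + 0.065Q) = 66 → Q' = 388.1119.
ΔQ = 849.6503 − 388.1119 = 461.5384; the wedge equals the tax, 66.
Deadweight loss = ½ × 461.5384 × 66 = 15230.77.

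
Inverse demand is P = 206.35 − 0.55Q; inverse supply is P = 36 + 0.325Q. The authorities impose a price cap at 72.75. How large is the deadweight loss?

Competitive equilibrium: 206.35 − 0.55Q = 36 + 0.325Q → Q* = 194.6857, P* = 99.2729.
At the ceiling P = 72.75, quantity supplied = (72.75 − 36)/0.325 = 113.0769.
Willingness to pay at Q' = 113.0769: 206.35 − 0.55·113.0769 = 144.1577.
ΔQ = 194.6857 − 113.0769 = 81.6088; wedge = 144.1577 − 72.75 = 71.4077.
The triangle = ½ × 81.6088 × 71.4077 = 2913.75.

2913.75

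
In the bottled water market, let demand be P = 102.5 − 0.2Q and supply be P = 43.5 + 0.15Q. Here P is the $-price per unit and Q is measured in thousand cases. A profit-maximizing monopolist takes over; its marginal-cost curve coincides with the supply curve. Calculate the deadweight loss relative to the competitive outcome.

Competitive equilibrium: 102.5 − 0.2Q = 43.5 + 0.15Q → Q* = 168.5714, P* = 68.7857.
Marginal revenue: MR = 102.5 − 0.4Q. Set MR = MC: 102.5 − 0.4Q = 43.5 + 0.15Q → Q_m = 107.2727.
Price P_m = 102.5 − 0.2·107.2727 = 81.0455; MC(Q_m) = 43.5 + 0.15·107.2727 = 59.5909.
Competitive Q* = 168.5714, so ΔQ = 61.2987; wedge = 81.0455 − 59.5909 = 21.4546.
The triangle = ½ × 61.2987 × 21.4546 = $657.57 thousand.

$657.57 thousand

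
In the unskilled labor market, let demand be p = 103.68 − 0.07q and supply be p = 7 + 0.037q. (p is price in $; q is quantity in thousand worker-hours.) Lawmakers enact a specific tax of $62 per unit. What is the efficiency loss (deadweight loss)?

$17962.62 thousand

Competitive equilibrium: 103.68 − 0.07q = 7 + 0.037q → q* = 903.5514, p* = 40.4314.
With the tax, the buyer price exceeds the seller price by 62: (103.68 − 0.07q) − (7 + 0.037q) = 62 → q' = 324.1121.
Δq = 903.5514 − 324.1121 = 579.4393; the wedge equals the tax, 62.
DWL = ½ × 579.4393 × 62 = $17962.62 thousand.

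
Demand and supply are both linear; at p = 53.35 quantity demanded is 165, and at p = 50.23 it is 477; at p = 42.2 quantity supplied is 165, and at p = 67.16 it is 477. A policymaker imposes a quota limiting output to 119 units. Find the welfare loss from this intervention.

Demand slope = (50.23 − 53.35)/(477 − 165) = −0.01, so p = 55 − 0.01q.
Supply slope = (67.16 − 42.2)/(477 − 165) = 0.08, so p = 29 + 0.08q.
Competitive equilibrium: 55 − 0.01q = 29 + 0.08q → q* = 288.8889, p* = 52.1111.
At q = 119: demand price = 55 − 0.01·119 = 53.81; supply price = 29 + 0.08·119 = 38.52.
Δq = 288.8889 − 119 = 169.8889; wedge = 53.81 − 38.52 = 15.29.
Deadweight loss = ½ × 169.8889 × 15.29 = 1298.80.

1298.80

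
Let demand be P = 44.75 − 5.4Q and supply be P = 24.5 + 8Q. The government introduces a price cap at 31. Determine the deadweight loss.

3.27

Competitive equilibrium: 44.75 − 5.4Q = 24.5 + 8Q → Q* = 1.5112, P* = 36.5896.
At the ceiling P = 31, quantity supplied = (31 − 24.5)/8 = 0.8125.
Willingness to pay at Q' = 0.8125: 44.75 − 5.4·0.8125 = 40.3625.
ΔQ = 1.5112 − 0.8125 = 0.6987; wedge = 40.3625 − 31 = 9.3625.
Deadweight loss = ½ × 0.6987 × 9.3625 = 3.27.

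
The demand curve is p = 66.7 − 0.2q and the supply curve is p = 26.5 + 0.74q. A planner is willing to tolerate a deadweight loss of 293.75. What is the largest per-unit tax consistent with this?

Competitive equilibrium: 66.7 − 0.2q = 26.5 + 0.74q → q* = 42.766, p* = 58.1468.
A tax t gives Δq = t/0.94 and wedge t, so DWL = t²/1.88.
t²/1.88 = 293.75 → t² = 552.25 → t = 23.5.

23.5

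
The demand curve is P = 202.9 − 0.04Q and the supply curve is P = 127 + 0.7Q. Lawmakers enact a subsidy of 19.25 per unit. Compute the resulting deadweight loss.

250.38

Competitive equilibrium: 202.9 − 0.04Q = 127 + 0.7Q → Q* = 102.5676, P* = 198.7973.
The subsidy lowers effective supply by 19.25: P = 107.75 + 0.7Q.
New quantity: 202.9 − 0.04Q = 107.75 + 0.7Q → Q' = 128.5811.
Overproduction ΔQ = 128.5811 − 102.5676 = 26.0135; wedge = subsidy = 19.25.
Welfare loss = ½ × 26.0135 × 19.25 = 250.38.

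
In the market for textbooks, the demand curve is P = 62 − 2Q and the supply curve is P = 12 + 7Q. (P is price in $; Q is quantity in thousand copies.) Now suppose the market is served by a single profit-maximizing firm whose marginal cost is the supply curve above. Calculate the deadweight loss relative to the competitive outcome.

$4.59 thousand

Competitive equilibrium: 62 − 2Q = 12 + 7Q → Q* = 5.5556, P* = 50.8889.
Marginal revenue: MR = 62 − 4Q. Set MR = MC: 62 − 4Q = 12 + 7Q → Q_m = 4.5455.
Price P_m = 62 − 2·4.5455 = 52.909; MC(Q_m) = 12 + 7·4.5455 = 43.8185.
Competitive Q* = 5.5556, so ΔQ = 1.0101; wedge = 52.909 − 43.8185 = 9.0905.
The triangle = ½ × 1.0101 × 9.0905 = $4.59 thousand.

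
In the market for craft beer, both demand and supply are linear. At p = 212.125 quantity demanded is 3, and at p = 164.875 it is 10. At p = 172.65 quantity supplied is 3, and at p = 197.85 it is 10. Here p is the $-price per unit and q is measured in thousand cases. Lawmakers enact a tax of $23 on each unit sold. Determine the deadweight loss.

$25.56 thousand

Demand slope = (164.875 − 212.125)/(10 − 3) = −6.75, so p = 232.375 − 6.75q.
Supply slope = (197.85 − 172.65)/(10 − 3) = 3.6, so p = 161.85 + 3.6q.
Competitive equilibrium: 232.375 − 6.75q = 161.85 + 3.6q → q* = 6.814, p* = 186.3804.
With the tax, the buyer price exceeds the seller price by 23: (232.375 − 6.75q) − (161.85 + 3.6q) = 23 → q' = 4.5918.
Δq = 6.814 − 4.5918 = 2.2222; the wedge equals the tax, 23.
The triangle = ½ × 2.2222 × 23 = $25.56 thousand.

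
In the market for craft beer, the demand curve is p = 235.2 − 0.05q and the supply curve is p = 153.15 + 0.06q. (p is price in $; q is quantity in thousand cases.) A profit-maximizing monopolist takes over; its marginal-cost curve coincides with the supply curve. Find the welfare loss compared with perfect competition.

Competitive equilibrium: 235.2 − 0.05q = 153.15 + 0.06q → q* = 745.9091, p* = 197.9045.
Marginal revenue: MR = 235.2 − 0.1q. Set MR = MC: 235.2 − 0.1q = 153.15 + 0.06q → q_m = 512.8125.
Price p_m = 235.2 − 0.05·512.8125 = 209.5594; MC(q_m) = 153.15 + 0.06·512.8125 = 183.9188.
Competitive q* = 745.9091, so Δq = 233.0966; wedge = 209.5594 − 183.9188 = 25.6406.
Welfare loss = ½ × 233.0966 × 25.6406 = $2988.37 thousand.

$2988.37 thousand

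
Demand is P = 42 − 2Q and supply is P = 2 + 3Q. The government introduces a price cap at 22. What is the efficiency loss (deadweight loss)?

Competitive equilibrium: 42 − 2Q = 2 + 3Q → Q* = 8, P* = 26.
At the ceiling P = 22, quantity supplied = (22 − 2)/3 = 6.6667.
Willingness to pay at Q' = 6.6667: 42 − 2·6.6667 = 28.6666.
ΔQ = 8 − 6.6667 = 1.3333; wedge = 28.6666 − 22 = 6.6666.
DWL = ½ × 1.3333 × 6.6666 = 4.44.

4.44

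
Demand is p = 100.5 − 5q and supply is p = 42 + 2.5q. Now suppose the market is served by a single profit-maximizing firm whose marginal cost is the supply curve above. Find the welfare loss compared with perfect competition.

Competitive equilibrium: 100.5 − 5q = 42 + 2.5q → q* = 7.8, p* = 61.5.
Marginal revenue: MR = 100.5 − 10q. Set MR = MC: 100.5 − 10q = 42 + 2.5q → q_m = 4.68.
Price p_m = 100.5 − 5·4.68 = 77.1; MC(q_m) = 42 + 2.5·4.68 = 53.7.
Competitive q* = 7.8, so Δq = 3.12; wedge = 77.1 − 53.7 = 23.4.
DWL = ½ × 3.12 × 23.4 = 36.504.

36.504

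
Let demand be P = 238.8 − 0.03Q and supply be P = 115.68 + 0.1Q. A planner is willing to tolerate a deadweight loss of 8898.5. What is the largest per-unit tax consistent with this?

48.1

Competitive equilibrium: 238.8 − 0.03Q = 115.68 + 0.1Q → Q* = 947.0769, P* = 210.3877.
A tax t gives ΔQ = t/0.13 and wedge t, so DWL = t²/0.26.
t²/0.26 = 8898.5 → t² = 2313.61 → t = 48.1.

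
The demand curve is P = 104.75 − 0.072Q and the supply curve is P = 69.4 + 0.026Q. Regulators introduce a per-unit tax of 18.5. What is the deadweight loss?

1746.17

Competitive equilibrium: 104.75 − 0.072Q = 69.4 + 0.026Q → Q* = 360.7143, P* = 78.7786.
With the tax, the buyer price exceeds the seller price by 18.5: (104.75 − 0.072Q) − (69.4 + 0.026Q) = 18.5 → Q' = 171.9388.
ΔQ = 360.7143 − 171.9388 = 188.7755; the wedge equals the tax, 18.5.
Deadweight loss = ½ × 188.7755 × 18.5 = 1746.17.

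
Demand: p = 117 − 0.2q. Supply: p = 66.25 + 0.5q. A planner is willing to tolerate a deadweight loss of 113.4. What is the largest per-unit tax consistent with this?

Competitive equilibrium: 117 − 0.2q = 66.25 + 0.5q → q* = 72.5, p* = 102.5.
A tax t gives Δq = t/0.7 and wedge t, so DWL = t²/1.4.
t²/1.4 = 113.4 → t² = 158.76 → t = 12.6.

12.6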